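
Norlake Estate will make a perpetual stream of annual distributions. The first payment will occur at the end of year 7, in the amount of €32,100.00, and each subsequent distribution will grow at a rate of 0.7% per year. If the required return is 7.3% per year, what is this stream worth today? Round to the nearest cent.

€318685.84

Value at end of year 6: C₁ / (r − g) = €32,100.00 / (0.073 − 0.007) = €486,363.6364
Discount to today: PV = €486,363.6364 / (1 + 0.073)^6 = €486,363.6364 / 1.526154 = €318,685.84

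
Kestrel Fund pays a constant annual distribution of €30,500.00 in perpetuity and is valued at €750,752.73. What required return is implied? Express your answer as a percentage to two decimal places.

P = C/r ⇒ r = C/P = €30,500.00/€750,752.73 = 0.040626

4.06%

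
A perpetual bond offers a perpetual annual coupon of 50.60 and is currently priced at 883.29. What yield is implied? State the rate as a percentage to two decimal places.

5.73%

P = C/r ⇒ r = C/P = 50.60/883.29 = 0.057286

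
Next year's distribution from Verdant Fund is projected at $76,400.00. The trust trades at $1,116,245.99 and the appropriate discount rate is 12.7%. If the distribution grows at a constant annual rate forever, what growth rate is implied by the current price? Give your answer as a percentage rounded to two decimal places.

5.86%

P = D₁/(r−g) ⇒ g = r − D₁/P = 0.127 − $76,400.00/$1,116,245.99 = 0.058556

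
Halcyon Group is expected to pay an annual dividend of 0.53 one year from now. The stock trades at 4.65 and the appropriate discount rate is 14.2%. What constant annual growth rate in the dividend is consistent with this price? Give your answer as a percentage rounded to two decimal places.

P = D₁/(r−g) ⇒ g = r − D₁/P = 0.142 − 0.53/4.65 = 0.028022

2.80%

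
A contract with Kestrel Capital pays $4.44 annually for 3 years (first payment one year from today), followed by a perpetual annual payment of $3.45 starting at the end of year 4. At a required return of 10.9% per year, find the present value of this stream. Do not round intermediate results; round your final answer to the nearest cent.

$34.07

PV of 3-year annuity: $4.44 × [1 − (1+0.109)^−3] / 0.109 = 10.86899
Perpetuity value at year 3: $3.45 / 0.109 = 31.65138
PV of perpetuity: 31.65138 / (1+0.109)^3 = 23.20588
Total PV = 10.86899 + 23.20588 = 34.07487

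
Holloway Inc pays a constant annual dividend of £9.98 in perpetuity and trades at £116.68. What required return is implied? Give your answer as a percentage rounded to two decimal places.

P = C/r ⇒ r = C/P = £9.98/£116.68 = 0.085533

8.55%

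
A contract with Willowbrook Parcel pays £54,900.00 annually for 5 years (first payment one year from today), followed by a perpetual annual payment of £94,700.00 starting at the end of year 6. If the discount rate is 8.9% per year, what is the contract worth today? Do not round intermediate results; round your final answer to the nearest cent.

£908834.31

PV of 5-year annuity: £54,900.00 × [1 − (1+0.089)^−5] / 0.089 = 214097.07935
Perpetuity value at year 5: £94,700.00 / 0.089 = 1064044.94382
PV of perpetuity: 1064044.94382 / (1+0.089)^5 = 694737.23135
Total PV = 214097.07935 + 694737.23135 = 908834.31070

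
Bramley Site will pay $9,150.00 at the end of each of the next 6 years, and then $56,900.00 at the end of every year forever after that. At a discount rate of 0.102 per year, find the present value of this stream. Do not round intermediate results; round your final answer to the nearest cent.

PV of 6-year annuity: $9,150.00 × [1 − (1+0.102)^−6] / 0.102 = 39618.15172
Perpetuity value at year 6: $56,900.00 / 0.102 = 557843.13725
PV of perpetuity: 557843.13725 / (1+0.102)^6 = 311474.52166
Total PV = 39618.15172 + 311474.52166 = 351092.67337

$351092.67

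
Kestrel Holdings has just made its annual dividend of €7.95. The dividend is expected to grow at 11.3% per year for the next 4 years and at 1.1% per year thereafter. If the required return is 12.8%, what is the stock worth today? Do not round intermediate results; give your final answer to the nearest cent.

€95.87

D_1 = 8.84835
D_2 = 9.84821
D_3 = 10.96106
D_4 = 12.19966
Terminal value at year 4: TV = D_4×(1+g_2)/(r−g_2) = 12.33386/0.117 = 105.41759
P_0 = D_1/(1+r)^1 + D_2/(1+r)^2 + D_3/(1+r)^3 + D_4/(1+r)^4 + TV/(1+r)^4
    = 7.84428 + 7.73997 + 7.63704 + 7.53549 + 65.11435 = 95.87113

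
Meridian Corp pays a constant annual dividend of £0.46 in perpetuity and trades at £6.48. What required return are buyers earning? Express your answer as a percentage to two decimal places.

P = C/r ⇒ r = C/P = £0.46/£6.48 = 0.070988

7.10%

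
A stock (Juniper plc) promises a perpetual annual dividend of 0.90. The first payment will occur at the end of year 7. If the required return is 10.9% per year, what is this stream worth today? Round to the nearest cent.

Value at end of year 6: C / r = 0.90 / 0.109 = 8.2569
Discount to today: PV = 8.2569 / (1 + 0.109)^6 = 8.2569 / 1.860327 = 4.44

4.44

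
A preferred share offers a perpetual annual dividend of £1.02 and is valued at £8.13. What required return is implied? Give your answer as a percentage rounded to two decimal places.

P = C/r ⇒ r = C/P = £1.02/£8.13 = 0.125461

12.55%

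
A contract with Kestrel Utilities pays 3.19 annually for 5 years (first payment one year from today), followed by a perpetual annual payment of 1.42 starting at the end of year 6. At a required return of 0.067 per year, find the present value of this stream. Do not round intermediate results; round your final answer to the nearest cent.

PV of 5-year annuity: 3.19 × [1 − (1+0.067)^−5] / 0.067 = 13.18537
Perpetuity value at year 5: 1.42 / 0.067 = 21.19403
PV of perpetuity: 21.19403 / (1+0.067)^5 = 15.32468
Total PV = 13.18537 + 15.32468 = 28.51005

28.51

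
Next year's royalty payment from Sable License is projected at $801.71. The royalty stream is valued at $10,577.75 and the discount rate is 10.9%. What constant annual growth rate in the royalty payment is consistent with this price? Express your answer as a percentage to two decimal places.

P = D₁/(r−g) ⇒ g = r − D₁/P = 0.109 − $801.71/$10,577.75 = 0.033208

3.32%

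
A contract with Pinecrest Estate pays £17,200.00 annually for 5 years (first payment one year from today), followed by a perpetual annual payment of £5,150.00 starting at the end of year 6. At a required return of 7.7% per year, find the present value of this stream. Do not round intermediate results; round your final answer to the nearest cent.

£115378.10

PV of 5-year annuity: £17,200.00 × [1 − (1+0.077)^−5] / 0.077 = 69221.05912
Perpetuity value at year 5: £5,150.00 / 0.077 = 66883.11688
PV of perpetuity: 66883.11688 / (1+0.077)^5 = 46157.04395
Total PV = 69221.05912 + 46157.04395 = 115378.10307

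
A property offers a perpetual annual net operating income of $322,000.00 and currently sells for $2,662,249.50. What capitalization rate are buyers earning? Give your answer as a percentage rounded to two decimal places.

P = C/r ⇒ r = C/P = $322,000.00/$2,662,249.50 = 0.120950

12.10%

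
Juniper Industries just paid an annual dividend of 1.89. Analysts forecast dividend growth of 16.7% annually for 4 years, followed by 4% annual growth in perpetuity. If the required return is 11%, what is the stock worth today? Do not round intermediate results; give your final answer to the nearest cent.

D_1 = 2.20563
D_2 = 2.57397
D_3 = 3.00382
D_4 = 3.50546
Terminal value at year 4: TV = D_4×(1+g_2)/(r−g_2) = 3.64568/0.07 = 52.08115
P_0 = D_1/(1+r)^1 + D_2/(1+r)^2 + D_3/(1+r)^3 + D_4/(1+r)^4 + TV/(1+r)^4
    = 1.98705 + 2.08909 + 2.19637 + 2.30916 + 34.30746 = 42.88914

42.89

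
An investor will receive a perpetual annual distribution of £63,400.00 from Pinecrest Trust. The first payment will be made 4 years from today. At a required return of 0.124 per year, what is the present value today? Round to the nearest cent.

£360054.83

Value at end of year 3: C / r = £63,400.00 / 0.124 = £511,290.3226
Discount to today: PV = £511,290.3226 / (1 + 0.124)^3 = £511,290.3226 / 1.420035 = £360,054.83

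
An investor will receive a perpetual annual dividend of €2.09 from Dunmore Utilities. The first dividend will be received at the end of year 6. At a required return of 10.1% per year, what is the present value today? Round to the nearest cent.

Value at end of year 5: C / r = €2.09 / 0.101 = €20.6931
Discount to today: PV = €20.6931 / (1 + 0.101)^5 = €20.6931 / 1.617844 = €12.79

€12.79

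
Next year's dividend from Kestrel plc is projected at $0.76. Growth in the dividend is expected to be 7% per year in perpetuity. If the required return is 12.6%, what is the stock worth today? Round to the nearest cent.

Growing perpetuity: P = D₁ / (r − g) = $0.7600 / (0.126 − 0.07) = $13.57

$13.57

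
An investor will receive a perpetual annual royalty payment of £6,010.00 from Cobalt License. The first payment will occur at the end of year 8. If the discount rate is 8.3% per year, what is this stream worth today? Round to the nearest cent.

Value at end of year 7: C / r = £6,010.00 / 0.083 = £72,409.6386
Discount to today: PV = £72,409.6386 / (1 + 0.083)^7 = £72,409.6386 / 1.747428 = £41,437.85

£41437.85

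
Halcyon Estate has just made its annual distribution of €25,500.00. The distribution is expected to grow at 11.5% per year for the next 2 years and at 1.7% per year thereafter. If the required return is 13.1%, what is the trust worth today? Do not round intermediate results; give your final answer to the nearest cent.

€271018.84

D_1 = 28432.50000
D_2 = 31702.23750
Terminal value at year 2: TV = D_2×(1+g_2)/(r−g_2) = 32241.17554/0.114 = 282817.32928
P_0 = D_1/(1+r)^1 + D_2/(1+r)^2 + TV/(1+r)^2
    = 25139.25729 + 24783.61793 + 221095.95999 = 271018.83522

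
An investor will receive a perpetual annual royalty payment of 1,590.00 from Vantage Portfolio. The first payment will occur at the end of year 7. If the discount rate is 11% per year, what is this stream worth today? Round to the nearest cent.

Value at end of year 6: C / r = 1,590.00 / 0.11 = 14,454.5455
Discount to today: PV = 14,454.5455 / (1 + 0.11)^6 = 14,454.5455 / 1.870415 = 7,727.99

7727.99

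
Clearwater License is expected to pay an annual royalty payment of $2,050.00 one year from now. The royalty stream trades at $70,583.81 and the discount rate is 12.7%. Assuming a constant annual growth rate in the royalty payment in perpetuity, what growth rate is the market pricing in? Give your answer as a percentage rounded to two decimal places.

P = D₁/(r−g) ⇒ g = r − D₁/P = 0.127 − $2,050.00/$70,583.81 = 0.097957

9.80%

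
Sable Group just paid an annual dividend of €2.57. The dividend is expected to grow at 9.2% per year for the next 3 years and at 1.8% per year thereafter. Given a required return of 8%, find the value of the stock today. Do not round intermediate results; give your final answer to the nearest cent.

D_1 = 2.80644
D_2 = 3.06463
D_3 = 3.34658
Terminal value at year 3: TV = D_3×(1+g_2)/(r−g_2) = 3.40682/0.062 = 54.94866
P_0 = D_1/(1+r)^1 + D_2/(1+r)^2 + D_3/(1+r)^3 + TV/(1+r)^3
    = 2.59856 + 2.62743 + 2.65662 + 43.62002 = 51.50263

€51.50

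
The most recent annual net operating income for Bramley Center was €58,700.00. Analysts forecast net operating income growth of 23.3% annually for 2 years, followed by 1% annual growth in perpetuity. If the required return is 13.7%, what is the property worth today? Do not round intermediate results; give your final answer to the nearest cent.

€681672.70

D_1 = 72377.10000
D_2 = 89240.96430
Terminal value at year 2: TV = D_2×(1+g_2)/(r−g_2) = 90133.37394/0.127 = 709711.60585
P_0 = D_1/(1+r)^1 + D_2/(1+r)^2 + TV/(1+r)^2
    = 63656.20053 + 69030.86654 + 548985.63150 = 681672.69856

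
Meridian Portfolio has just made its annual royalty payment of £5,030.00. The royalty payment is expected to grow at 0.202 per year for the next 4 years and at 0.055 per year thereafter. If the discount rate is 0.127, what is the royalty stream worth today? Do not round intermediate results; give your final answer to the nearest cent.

D_1 = 6046.06000
D_2 = 7267.36412
D_3 = 8735.37167
D_4 = 10499.91675
Terminal value at year 4: TV = D_4×(1+g_2)/(r−g_2) = 11077.41217/0.072 = 153852.94682
P_0 = D_1/(1+r)^1 + D_2/(1+r)^2 + D_3/(1+r)^3 + D_4/(1+r)^4 + TV/(1+r)^4
    = 5364.73824 + 5721.75277 + 6102.52602 + 6508.63911 + 95369.64252 = 119067.29866

£119067.30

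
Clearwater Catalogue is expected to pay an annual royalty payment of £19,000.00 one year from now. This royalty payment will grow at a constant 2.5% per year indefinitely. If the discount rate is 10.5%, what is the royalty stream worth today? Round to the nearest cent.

Growing perpetuity: P = D₁ / (r − g) = £19,000.0000 / (0.105 − 0.025) = £237,500.00

£237500.00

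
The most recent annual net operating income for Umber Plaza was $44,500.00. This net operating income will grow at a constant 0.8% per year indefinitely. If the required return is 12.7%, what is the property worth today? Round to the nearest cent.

$376941.18

D₁ = D₀ × (1 + g) = $44,500.00 × 1.008 = $44,856.0000
Growing perpetuity: P = D₁ / (r − g) = $44,856.0000 / (0.127 − 0.008) = $376,941.18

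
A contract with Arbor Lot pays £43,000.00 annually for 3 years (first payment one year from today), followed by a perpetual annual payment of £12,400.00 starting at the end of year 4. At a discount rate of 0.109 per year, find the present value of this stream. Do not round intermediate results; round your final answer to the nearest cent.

£188669.39

PV of 3-year annuity: £43,000.00 × [1 − (1+0.109)^−3] / 0.109 = 105262.76117
Perpetuity value at year 3: £12,400.00 / 0.109 = 113761.46789
PV of perpetuity: 113761.46789 / (1+0.109)^3 = 83406.62513
Total PV = 105262.76117 + 83406.62513 = 188669.38631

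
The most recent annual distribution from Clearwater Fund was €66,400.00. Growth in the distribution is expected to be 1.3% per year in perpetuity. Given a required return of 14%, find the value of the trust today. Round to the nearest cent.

€529631.50

D₁ = D₀ × (1 + g) = €66,400.00 × 1.013 = €67,263.2000
Growing perpetuity: P = D₁ / (r − g) = €67,263.2000 / (0.14 − 0.013) = €529,631.50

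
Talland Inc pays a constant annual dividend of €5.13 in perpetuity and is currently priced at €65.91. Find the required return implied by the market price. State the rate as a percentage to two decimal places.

7.78%

P = C/r ⇒ r = C/P = €5.13/€65.91 = 0.077833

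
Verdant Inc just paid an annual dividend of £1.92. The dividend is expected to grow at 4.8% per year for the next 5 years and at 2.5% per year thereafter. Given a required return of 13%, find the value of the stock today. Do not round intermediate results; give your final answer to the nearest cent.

£20.56

D_1 = 2.01216
D_2 = 2.10874
D_3 = 2.20996
D_4 = 2.31604
D_5 = 2.42721
Terminal value at year 5: TV = D_5×(1+g_2)/(r−g_2) = 2.48789/0.105 = 23.69421
P_0 = D_1/(1+r)^1 + D_2/(1+r)^2 + D_3/(1+r)^3 + D_4/(1+r)^4 + D_5/(1+r)^5 + TV/(1+r)^5
    = 1.78067 + 1.65146 + 1.53162 + 1.42047 + 1.31739 + 12.86027 = 20.56188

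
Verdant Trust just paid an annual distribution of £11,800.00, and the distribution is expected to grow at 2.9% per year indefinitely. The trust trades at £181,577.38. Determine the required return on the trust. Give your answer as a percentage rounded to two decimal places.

9.59%

D₁ = £11,800.00 × 1.029 = £12,142.2000
P = D₁/(r − g) ⇒ r = D₁/P + g = £12,142.2000/£181,577.38 + 0.029 = 0.066871 + 0.029 = 0.095871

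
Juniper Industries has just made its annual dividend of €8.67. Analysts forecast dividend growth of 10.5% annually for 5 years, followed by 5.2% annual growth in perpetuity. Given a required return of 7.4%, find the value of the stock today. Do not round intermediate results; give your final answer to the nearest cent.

D_1 = 9.58035
D_2 = 10.58629
D_3 = 11.69785
D_4 = 12.92612
D_5 = 14.28336
Terminal value at year 5: TV = D_5×(1+g_2)/(r−g_2) = 15.02610/0.022 = 683.00447
P_0 = D_1/(1+r)^1 + D_2/(1+r)^2 + D_3/(1+r)^3 + D_4/(1+r)^4 + D_5/(1+r)^5 + TV/(1+r)^5
    = 8.92025 + 9.17773 + 9.44263 + 9.71519 + 9.99560 + 477.97165 = 525.22305

€525.22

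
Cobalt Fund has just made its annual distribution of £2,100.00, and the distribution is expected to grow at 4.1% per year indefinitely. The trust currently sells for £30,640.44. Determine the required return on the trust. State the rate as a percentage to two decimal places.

11.23%

D₁ = £2,100.00 × 1.041 = £2,186.1000
P = D₁/(r − g) ⇒ r = D₁/P + g = £2,186.1000/£30,640.44 + 0.041 = 0.071347 + 0.041 = 0.112347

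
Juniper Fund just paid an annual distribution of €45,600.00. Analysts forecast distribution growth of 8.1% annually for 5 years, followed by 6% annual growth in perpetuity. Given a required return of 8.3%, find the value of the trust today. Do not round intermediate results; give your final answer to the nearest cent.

€2308971.67

D_1 = 49293.60000
D_2 = 53286.38160
D_3 = 57602.57851
D_4 = 62268.38737
D_5 = 67312.12675
Terminal value at year 5: TV = D_5×(1+g_2)/(r−g_2) = 71350.85435/0.023 = 3102211.05872
P_0 = D_1/(1+r)^1 + D_2/(1+r)^2 + D_3/(1+r)^3 + D_4/(1+r)^4 + D_5/(1+r)^5 + TV/(1+r)^5
    = 45515.78947 + 45431.73446 + 45347.83467 + 45264.08983 + 45180.49963 + 2082231.72224 = 2308971.67031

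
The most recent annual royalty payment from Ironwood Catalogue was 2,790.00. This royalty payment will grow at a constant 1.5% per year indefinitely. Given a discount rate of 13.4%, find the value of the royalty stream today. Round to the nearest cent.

D₁ = D₀ × (1 + g) = 2,790.00 × 1.015 = 2,831.8500
Growing perpetuity: P = D₁ / (r − g) = 2,831.8500 / (0.134 − 0.015) = 23,797.06

23797.06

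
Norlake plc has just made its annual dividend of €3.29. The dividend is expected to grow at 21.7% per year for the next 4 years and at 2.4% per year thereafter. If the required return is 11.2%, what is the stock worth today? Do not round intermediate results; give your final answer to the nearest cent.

€71.50

D_1 = 4.00393
D_2 = 4.87278
D_3 = 5.93018
D_4 = 7.21703
Terminal value at year 4: TV = D_4×(1+g_2)/(r−g_2) = 7.39023/0.088 = 83.97993
P_0 = D_1/(1+r)^1 + D_2/(1+r)^2 + D_3/(1+r)^3 + D_4/(1+r)^4 + TV/(1+r)^4
    = 3.60066 + 3.94065 + 4.31274 + 4.71997 + 54.92326 = 71.49728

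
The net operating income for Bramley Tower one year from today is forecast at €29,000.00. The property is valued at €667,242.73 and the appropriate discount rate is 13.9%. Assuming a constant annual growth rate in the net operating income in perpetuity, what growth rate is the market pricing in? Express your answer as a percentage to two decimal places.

P = D₁/(r−g) ⇒ g = r − D₁/P = 0.139 − €29,000.00/€667,242.73 = 0.095538

9.55%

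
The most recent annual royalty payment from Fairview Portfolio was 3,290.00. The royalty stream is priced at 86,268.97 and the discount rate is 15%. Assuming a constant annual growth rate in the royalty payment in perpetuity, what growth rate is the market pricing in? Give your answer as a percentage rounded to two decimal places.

10.78%

P = D₀(1+g)/(r−g) ⇒ P(r−g) = D₀(1+g) ⇒ g(P+D₀) = P·r − D₀
g = (P·r − D₀)/(P + D₀) = (86,268.97×0.15 − 3,290.00) / (86,268.97 + 3,290.00) = 0.107754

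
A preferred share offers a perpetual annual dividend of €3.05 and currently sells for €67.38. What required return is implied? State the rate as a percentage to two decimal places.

4.53%

P = C/r ⇒ r = C/P = €3.05/€67.38 = 0.045266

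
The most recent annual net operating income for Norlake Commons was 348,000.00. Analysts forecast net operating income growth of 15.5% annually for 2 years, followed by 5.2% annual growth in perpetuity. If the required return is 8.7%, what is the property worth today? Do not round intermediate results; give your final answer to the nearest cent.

12572180.31

D_1 = 401940.00000
D_2 = 464240.70000
Terminal value at year 2: TV = D_2×(1+g_2)/(r−g_2) = 488381.21640/0.035 = 13953749.04000
P_0 = D_1/(1+r)^1 + D_2/(1+r)^2 + TV/(1+r)^2
    = 369770.00920 + 392901.89570 + 11809508.40789 = 12572180.31279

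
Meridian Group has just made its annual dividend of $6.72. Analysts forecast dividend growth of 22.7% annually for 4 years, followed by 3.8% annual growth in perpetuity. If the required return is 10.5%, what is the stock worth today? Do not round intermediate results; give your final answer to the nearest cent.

D_1 = 8.24544
D_2 = 10.11715
D_3 = 12.41375
D_4 = 15.23167
Terminal value at year 4: TV = D_4×(1+g_2)/(r−g_2) = 15.81047/0.067 = 235.97722
P_0 = D_1/(1+r)^1 + D_2/(1+r)^2 + D_3/(1+r)^3 + D_4/(1+r)^4 + TV/(1+r)^4
    = 7.46194 + 8.28579 + 9.20060 + 10.21641 + 158.27815 = 193.44289

$193.44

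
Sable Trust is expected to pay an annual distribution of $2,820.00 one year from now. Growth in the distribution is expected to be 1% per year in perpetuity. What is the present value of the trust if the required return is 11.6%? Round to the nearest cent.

Growing perpetuity: P = D₁ / (r − g) = $2,820.0000 / (0.116 − 0.01) = $26,603.77

$26603.77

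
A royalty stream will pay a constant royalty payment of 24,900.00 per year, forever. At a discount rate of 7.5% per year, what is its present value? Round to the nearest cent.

332000.00

Level perpetuity: PV = C / r = 24,900.00 / 0.075 = 332,000.00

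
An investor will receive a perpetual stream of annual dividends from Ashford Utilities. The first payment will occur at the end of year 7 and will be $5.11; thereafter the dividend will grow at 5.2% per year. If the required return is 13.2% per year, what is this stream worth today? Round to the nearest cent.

$30.36

Value at end of year 6: C₁ / (r − g) = $5.11 / (0.132 − 0.052) = $63.8750
Discount to today: PV = $63.8750 / (1 + 0.132)^6 = $63.8750 / 2.104159 = $30.36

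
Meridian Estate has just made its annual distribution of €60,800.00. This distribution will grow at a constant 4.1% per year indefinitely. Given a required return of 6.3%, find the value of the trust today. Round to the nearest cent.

€2876945.45

D₁ = D₀ × (1 + g) = €60,800.00 × 1.041 = €63,292.8000
Growing perpetuity: P = D₁ / (r − g) = €63,292.8000 / (0.063 − 0.041) = €2,876,945.45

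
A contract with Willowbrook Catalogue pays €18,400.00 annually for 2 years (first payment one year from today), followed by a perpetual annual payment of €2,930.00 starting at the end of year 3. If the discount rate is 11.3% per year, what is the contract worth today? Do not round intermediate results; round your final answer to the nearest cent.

PV of 2-year annuity: €18,400.00 × [1 − (1+0.113)^−2] / 0.113 = 31385.35110
Perpetuity value at year 2: €2,930.00 / 0.113 = 25929.20354
PV of perpetuity: 25929.20354 / (1+0.113)^2 = 20931.42752
Total PV = 31385.35110 + 20931.42752 = 52316.77862

€52316.78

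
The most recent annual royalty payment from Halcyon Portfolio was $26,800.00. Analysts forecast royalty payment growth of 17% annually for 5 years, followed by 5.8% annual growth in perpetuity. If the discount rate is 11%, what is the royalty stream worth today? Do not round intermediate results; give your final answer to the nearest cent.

D_1 = 31356.00000
D_2 = 36686.52000
D_3 = 42923.22840
D_4 = 50220.17723
D_5 = 58757.60736
Terminal value at year 5: TV = D_5×(1+g_2)/(r−g_2) = 62165.54858/0.052 = 1195491.31891
P_0 = D_1/(1+r)^1 + D_2/(1+r)^2 + D_3/(1+r)^3 + D_4/(1+r)^4 + D_5/(1+r)^5 + TV/(1+r)^5
    = 28248.64865 + 29775.60263 + 31385.09466 + 33081.58627 + 34869.78012 + 709465.91089 = 866826.62322

$866826.62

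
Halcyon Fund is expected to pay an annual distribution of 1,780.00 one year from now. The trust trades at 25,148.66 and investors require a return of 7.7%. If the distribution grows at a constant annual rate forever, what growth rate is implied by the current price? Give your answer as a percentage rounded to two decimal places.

P = D₁/(r−g) ⇒ g = r − D₁/P = 0.077 − 1,780.00/25,148.66 = 0.006221

0.62%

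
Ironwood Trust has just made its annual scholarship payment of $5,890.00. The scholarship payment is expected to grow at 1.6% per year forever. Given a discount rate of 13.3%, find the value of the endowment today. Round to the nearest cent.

$51147.35

D₁ = D₀ × (1 + g) = $5,890.00 × 1.016 = $5,984.2400
Growing perpetuity: P = D₁ / (r − g) = $5,984.2400 / (0.133 − 0.016) = $51,147.35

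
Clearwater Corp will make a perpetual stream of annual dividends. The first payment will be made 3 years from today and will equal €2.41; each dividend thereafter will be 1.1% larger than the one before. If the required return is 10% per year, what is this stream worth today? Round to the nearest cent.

Value at end of year 2: C₁ / (r − g) = €2.41 / (0.1 − 0.011) = €27.0787
Discount to today: PV = €27.0787 / (1 + 0.1)^2 = €27.0787 / 1.210000 = €22.38

€22.38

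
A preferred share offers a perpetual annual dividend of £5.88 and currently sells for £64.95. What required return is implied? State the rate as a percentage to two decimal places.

P = C/r ⇒ r = C/P = £5.88/£64.95 = 0.090531

9.05%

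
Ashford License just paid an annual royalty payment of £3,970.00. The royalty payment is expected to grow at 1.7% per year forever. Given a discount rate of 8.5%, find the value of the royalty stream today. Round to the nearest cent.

D₁ = D₀ × (1 + g) = £3,970.00 × 1.017 = £4,037.4900
Growing perpetuity: P = D₁ / (r − g) = £4,037.4900 / (0.085 − 0.017) = £59,374.85

£59374.85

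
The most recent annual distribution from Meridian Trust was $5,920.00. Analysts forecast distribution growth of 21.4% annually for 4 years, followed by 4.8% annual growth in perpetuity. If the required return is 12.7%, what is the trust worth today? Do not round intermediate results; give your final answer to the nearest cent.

$134355.57

D_1 = 7186.88000
D_2 = 8724.87232
D_3 = 10591.99500
D_4 = 12858.68193
Terminal value at year 4: TV = D_4×(1+g_2)/(r−g_2) = 13475.89866/0.079 = 170580.99567
P_0 = D_1/(1+r)^1 + D_2/(1+r)^2 + D_3/(1+r)^3 + D_4/(1+r)^4 + TV/(1+r)^4
    = 6377.00089 + 6869.28046 + 7399.56209 + 7970.77940 + 105738.94692 = 134355.56976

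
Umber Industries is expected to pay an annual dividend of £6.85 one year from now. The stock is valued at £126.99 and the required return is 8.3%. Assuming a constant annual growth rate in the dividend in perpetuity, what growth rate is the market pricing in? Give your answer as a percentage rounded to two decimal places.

P = D₁/(r−g) ⇒ g = r − D₁/P = 0.083 − £6.85/£126.99 = 0.029059

2.91%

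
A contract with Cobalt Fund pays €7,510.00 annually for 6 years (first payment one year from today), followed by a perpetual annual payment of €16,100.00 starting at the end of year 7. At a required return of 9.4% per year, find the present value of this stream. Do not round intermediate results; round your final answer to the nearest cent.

PV of 6-year annuity: €7,510.00 × [1 − (1+0.094)^−6] / 0.094 = 33291.23116
Perpetuity value at year 6: €16,100.00 / 0.094 = 171276.59574
PV of perpetuity: 171276.59574 / (1+0.094)^6 = 99906.57954
Total PV = 33291.23116 + 99906.57954 = 133197.81070

€133197.81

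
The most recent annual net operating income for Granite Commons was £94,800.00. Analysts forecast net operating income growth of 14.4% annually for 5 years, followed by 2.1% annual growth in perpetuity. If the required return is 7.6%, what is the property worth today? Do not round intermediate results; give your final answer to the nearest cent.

£2962589.60

D_1 = 108451.20000
D_2 = 124068.17280
D_3 = 141933.98968
D_4 = 162372.48420
D_5 = 185754.12192
Terminal value at year 5: TV = D_5×(1+g_2)/(r−g_2) = 189654.95848/0.055 = 3448271.97241
P_0 = D_1/(1+r)^1 + D_2/(1+r)^2 + D_3/(1+r)^3 + D_4/(1+r)^4 + D_5/(1+r)^5 + TV/(1+r)^5
    = 100791.07807 + 107160.77445 + 113933.01670 + 121133.24452 + 128788.50533 + 2390782.98075 = 2962589.59982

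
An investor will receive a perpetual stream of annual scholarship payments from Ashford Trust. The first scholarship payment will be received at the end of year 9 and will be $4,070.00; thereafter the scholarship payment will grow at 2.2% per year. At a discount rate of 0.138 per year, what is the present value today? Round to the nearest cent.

Value at end of year 8: C₁ / (r − g) = $4,070.00 / (0.138 − 0.022) = $35,086.2069
Discount to today: PV = $35,086.2069 / (1 + 0.138)^8 = $35,086.2069 / 2.812795 = $12,473.79

$12473.79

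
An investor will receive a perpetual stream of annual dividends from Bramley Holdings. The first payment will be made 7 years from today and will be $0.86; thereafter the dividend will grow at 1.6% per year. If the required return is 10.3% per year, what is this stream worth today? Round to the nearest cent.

Value at end of year 6: C₁ / (r − g) = $0.86 / (0.103 − 0.016) = $9.8851
Discount to today: PV = $9.8851 / (1 + 0.103)^6 = $9.8851 / 1.800749 = $5.49

$5.49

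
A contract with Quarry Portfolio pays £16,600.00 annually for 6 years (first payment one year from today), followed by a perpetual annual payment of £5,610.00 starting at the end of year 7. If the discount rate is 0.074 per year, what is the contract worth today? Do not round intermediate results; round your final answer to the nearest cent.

£127554.43

PV of 6-year annuity: £16,600.00 × [1 − (1+0.074)^−6] / 0.074 = 78156.87106
Perpetuity value at year 6: £5,610.00 / 0.074 = 75810.81081
PV of perpetuity: 75810.81081 / (1+0.074)^6 = 49397.55499
Total PV = 78156.87106 + 49397.55499 = 127554.42605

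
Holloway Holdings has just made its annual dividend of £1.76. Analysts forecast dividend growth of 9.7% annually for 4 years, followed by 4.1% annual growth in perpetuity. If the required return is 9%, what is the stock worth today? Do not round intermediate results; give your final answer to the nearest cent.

D_1 = 1.93072
D_2 = 2.11800
D_3 = 2.32345
D_4 = 2.54882
Terminal value at year 4: TV = D_4×(1+g_2)/(r−g_2) = 2.65332/0.049 = 54.14942
P_0 = D_1/(1+r)^1 + D_2/(1+r)^2 + D_3/(1+r)^3 + D_4/(1+r)^4 + TV/(1+r)^4
    = 1.77130 + 1.78268 + 1.79413 + 1.80565 + 38.36082 = 45.51457

£45.51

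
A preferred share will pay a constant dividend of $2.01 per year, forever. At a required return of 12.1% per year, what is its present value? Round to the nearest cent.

$16.61

Level perpetuity: PV = C / r = $2.01 / 0.121 = $16.61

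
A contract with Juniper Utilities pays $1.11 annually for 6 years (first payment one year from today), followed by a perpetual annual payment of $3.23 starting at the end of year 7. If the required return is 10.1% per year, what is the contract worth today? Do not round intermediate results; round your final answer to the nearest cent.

PV of 6-year annuity: $1.11 × [1 − (1+0.101)^−6] / 0.101 = 4.82021
Perpetuity value at year 6: $3.23 / 0.101 = 31.98020
PV of perpetuity: 31.98020 / (1+0.101)^6 = 17.95384
Total PV = 4.82021 + 17.95384 = 22.77404

$22.77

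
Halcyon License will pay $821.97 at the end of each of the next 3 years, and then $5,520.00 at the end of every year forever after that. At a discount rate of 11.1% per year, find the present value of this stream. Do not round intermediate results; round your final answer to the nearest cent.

PV of 3-year annuity: $821.97 × [1 − (1+0.111)^−3] / 0.111 = 2005.17179
Perpetuity value at year 3: $5,520.00 / 0.111 = 49729.72973
PV of perpetuity: 49729.72973 / (1+0.111)^3 = 36263.85104
Total PV = 2005.17179 + 36263.85104 = 38269.02284

$38269.02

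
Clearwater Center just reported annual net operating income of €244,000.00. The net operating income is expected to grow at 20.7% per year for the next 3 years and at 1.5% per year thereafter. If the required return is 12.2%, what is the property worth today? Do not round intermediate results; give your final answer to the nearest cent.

D_1 = 294508.00000
D_2 = 355471.15600
D_3 = 429053.68529
Terminal value at year 3: TV = D_3×(1+g_2)/(r−g_2) = 435489.49057/0.107 = 4069995.23898
P_0 = D_1/(1+r)^1 + D_2/(1+r)^2 + D_3/(1+r)^3 + TV/(1+r)^3
    = 262484.84848 + 282370.06428 + 303761.73582 + 2881478.14816 = 3730094.79674

€3730094.80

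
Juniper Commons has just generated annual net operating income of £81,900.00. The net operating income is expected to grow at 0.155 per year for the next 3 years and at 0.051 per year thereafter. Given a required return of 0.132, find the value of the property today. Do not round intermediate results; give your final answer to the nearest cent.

£1384597.51

D_1 = 94594.50000
D_2 = 109256.64750
D_3 = 126191.42786
Terminal value at year 3: TV = D_3×(1+g_2)/(r−g_2) = 132627.19068/0.081 = 1637372.72449
P_0 = D_1/(1+r)^1 + D_2/(1+r)^2 + D_3/(1+r)^3 + TV/(1+r)^3
    = 83564.04594 + 85261.90199 + 86994.25513 + 1128777.31034 = 1384597.51339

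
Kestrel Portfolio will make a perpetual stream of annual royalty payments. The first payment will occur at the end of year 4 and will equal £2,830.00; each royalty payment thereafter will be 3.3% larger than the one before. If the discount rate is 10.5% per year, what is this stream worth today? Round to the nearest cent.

£29131.79

Value at end of year 3: C₁ / (r − g) = £2,830.00 / (0.105 − 0.033) = £39,305.5556
Discount to today: PV = £39,305.5556 / (1 + 0.105)^3 = £39,305.5556 / 1.349233 = £29,131.79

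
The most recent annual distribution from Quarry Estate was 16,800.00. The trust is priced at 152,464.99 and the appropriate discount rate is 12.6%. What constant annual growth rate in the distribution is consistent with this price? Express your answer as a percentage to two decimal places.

1.42%

P = D₀(1+g)/(r−g) ⇒ P(r−g) = D₀(1+g) ⇒ g(P+D₀) = P·r − D₀
g = (P·r − D₀)/(P + D₀) = (152,464.99×0.126 − 16,800.00) / (152,464.99 + 16,800.00) = 0.014242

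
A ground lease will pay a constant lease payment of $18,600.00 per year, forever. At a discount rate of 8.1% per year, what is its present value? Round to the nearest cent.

$229629.63

Level perpetuity: PV = C / r = $18,600.00 / 0.081 = $229,629.63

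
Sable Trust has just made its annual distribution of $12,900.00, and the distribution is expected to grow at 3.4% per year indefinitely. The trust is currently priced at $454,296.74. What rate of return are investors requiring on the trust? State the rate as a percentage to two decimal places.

D₁ = $12,900.00 × 1.034 = $13,338.6000
P = D₁/(r − g) ⇒ r = D₁/P + g = $13,338.6000/$454,296.74 + 0.034 = 0.029361 + 0.034 = 0.063361

6.34%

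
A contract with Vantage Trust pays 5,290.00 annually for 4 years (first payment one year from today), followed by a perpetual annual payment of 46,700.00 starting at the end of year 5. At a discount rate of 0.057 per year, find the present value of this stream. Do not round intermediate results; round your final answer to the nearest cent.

674816.99

PV of 4-year annuity: 5,290.00 × [1 − (1+0.057)^−4] / 0.057 = 18457.03564
Perpetuity value at year 4: 46,700.00 / 0.057 = 819298.24561
PV of perpetuity: 819298.24561 / (1+0.057)^4 = 656359.95364
Total PV = 18457.03564 + 656359.95364 = 674816.98928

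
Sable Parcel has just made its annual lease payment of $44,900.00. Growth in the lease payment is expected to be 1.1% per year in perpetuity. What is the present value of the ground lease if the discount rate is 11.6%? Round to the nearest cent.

$432322.86

D₁ = D₀ × (1 + g) = $44,900.00 × 1.011 = $45,393.9000
Growing perpetuity: P = D₁ / (r − g) = $45,393.9000 / (0.116 − 0.011) = $432,322.86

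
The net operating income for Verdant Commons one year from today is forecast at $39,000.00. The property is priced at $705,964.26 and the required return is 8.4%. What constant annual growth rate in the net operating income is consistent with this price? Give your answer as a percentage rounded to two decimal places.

P = D₁/(r−g) ⇒ g = r − D₁/P = 0.084 − $39,000.00/$705,964.26 = 0.028756

2.88%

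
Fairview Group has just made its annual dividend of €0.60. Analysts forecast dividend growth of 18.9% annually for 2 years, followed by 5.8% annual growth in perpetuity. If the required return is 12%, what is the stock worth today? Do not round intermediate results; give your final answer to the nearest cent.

€12.85

D_1 = 0.71340
D_2 = 0.84823
Terminal value at year 2: TV = D_2×(1+g_2)/(r−g_2) = 0.89743/0.062 = 14.47468
P_0 = D_1/(1+r)^1 + D_2/(1+r)^2 + TV/(1+r)^2
    = 0.63696 + 0.67621 + 11.53913 = 12.85230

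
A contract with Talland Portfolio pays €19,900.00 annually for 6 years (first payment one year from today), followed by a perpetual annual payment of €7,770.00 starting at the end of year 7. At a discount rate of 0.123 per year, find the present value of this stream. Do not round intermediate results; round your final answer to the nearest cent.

PV of 6-year annuity: €19,900.00 × [1 − (1+0.123)^−6] / 0.123 = 81126.53592
Perpetuity value at year 6: €7,770.00 / 0.123 = 63170.73171
PV of perpetuity: 63170.73171 / (1+0.123)^6 = 31494.69231
Total PV = 81126.53592 + 31494.69231 = 112621.22822

€112621.23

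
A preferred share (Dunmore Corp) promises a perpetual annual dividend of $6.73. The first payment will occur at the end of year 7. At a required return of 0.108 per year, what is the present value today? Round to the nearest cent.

$33.68

Value at end of year 6: C / r = $6.73 / 0.108 = $62.3148
Discount to today: PV = $62.3148 / (1 + 0.108)^6 = $62.3148 / 1.850285 = $33.68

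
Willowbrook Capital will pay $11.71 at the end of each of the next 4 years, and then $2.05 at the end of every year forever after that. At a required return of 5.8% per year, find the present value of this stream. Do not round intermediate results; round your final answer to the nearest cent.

$68.97

PV of 4-year annuity: $11.71 × [1 − (1+0.058)^−4] / 0.058 = 40.76291
Perpetuity value at year 4: $2.05 / 0.058 = 35.34483
PV of perpetuity: 35.34483 / (1+0.058)^4 = 28.20871
Total PV = 40.76291 + 28.20871 = 68.97162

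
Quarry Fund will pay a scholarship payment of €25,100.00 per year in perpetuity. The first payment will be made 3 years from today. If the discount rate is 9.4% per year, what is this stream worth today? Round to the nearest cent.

€223105.99

Value at end of year 2: C / r = €25,100.00 / 0.094 = €267,021.2766
Discount to today: PV = €267,021.2766 / (1 + 0.094)^2 = €267,021.2766 / 1.196836 = €223,105.99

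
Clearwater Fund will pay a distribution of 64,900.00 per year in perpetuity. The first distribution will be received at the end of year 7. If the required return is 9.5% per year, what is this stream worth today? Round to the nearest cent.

Value at end of year 6: C / r = 64,900.00 / 0.095 = 683,157.8947
Discount to today: PV = 683,157.8947 / (1 + 0.095)^6 = 683,157.8947 / 1.723791 = 396,311.23

396311.23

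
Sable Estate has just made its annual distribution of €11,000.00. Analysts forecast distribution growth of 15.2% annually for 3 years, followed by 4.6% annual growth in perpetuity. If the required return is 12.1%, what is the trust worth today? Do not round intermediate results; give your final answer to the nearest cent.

D_1 = 12672.00000
D_2 = 14598.14400
D_3 = 16817.06189
Terminal value at year 3: TV = D_3×(1+g_2)/(r−g_2) = 17590.64673/0.075 = 234541.95646
P_0 = D_1/(1+r)^1 + D_2/(1+r)^2 + D_3/(1+r)^3 + TV/(1+r)^3
    = 11304.19269 + 11616.79748 + 11938.04701 + 166495.96226 = 201354.99943

€201355.00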